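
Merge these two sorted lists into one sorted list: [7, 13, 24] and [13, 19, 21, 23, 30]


List A: [7, 13, 24]
List B: [13, 19, 21, 23, 30]
Repeatedly compare the front elements and take the smaller:
  7 vs 13 -> take 7
  13 vs 13 -> take 13
  24 vs 13 -> take 13
  24 vs 19 -> take 19
  24 vs 21 -> take 21
  24 vs 23 -> take 23
  24 vs 30 -> take 24
  A is exhausted; append the rest of B: [30]
Final answer: [7, 13, 13, 19, 21, 23, 24, 30]


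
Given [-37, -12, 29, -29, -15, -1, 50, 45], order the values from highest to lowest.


Original list: [-37, -12, 29, -29, -15, -1, 50, 45]
Repeatedly take the largest remaining element:
  Remaining [-37, -12, 29, -29, -15, -1, 50, 45] -> largest is 50
  Remaining [-37, -12, 29, -29, -15, -1, 45] -> largest is 45
  Remaining [-37, -12, 29, -29, -15, -1] -> largest is 29
  Remaining [-37, -12, -29, -15, -1] -> largest is -1
  Remaining [-37, -12, -29, -15] -> largest is -12
  Remaining [-37, -29, -15] -> largest is -15
  Remaining [-37, -29] -> largest is -29
  Remaining [-37] -> largest is -37
Collecting the picks in order gives the descending list.
Final answer: [50, 45, 29, -1, -12, -15, -29, -37]


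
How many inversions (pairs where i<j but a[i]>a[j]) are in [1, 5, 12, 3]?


For each element, count the later elements that are smaller than it:
  1 (index 0): smaller elements after it = [] -> 0
  5 (index 1): smaller elements after it = [3] -> 1
  12 (index 2): smaller elements after it = [3] -> 1
Total inversions = 0 + 1 + 1 = 2
Final answer: 2


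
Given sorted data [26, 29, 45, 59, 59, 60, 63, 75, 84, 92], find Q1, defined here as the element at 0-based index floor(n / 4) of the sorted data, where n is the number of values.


The list has n = 10 elements.
Q1 index = floor(10 / 4) = floor(2.5) = 2
Counting from index 0 in the sorted data, the element at index 2 is 45.
Final answer: 45


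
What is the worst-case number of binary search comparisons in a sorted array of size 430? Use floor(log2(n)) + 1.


Binary search halves the search space each step.
Maximum comparisons = floor(log2(430)) + 1
log2(430) = 8.7482
floor(log2(430)) = 8, so 8 + 1 = 9
Final answer: 9


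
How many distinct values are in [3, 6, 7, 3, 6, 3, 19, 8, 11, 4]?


List all unique values:
Distinct values: [3, 4, 6, 7, 8, 11, 19]
Count = 7
Final answer: 7


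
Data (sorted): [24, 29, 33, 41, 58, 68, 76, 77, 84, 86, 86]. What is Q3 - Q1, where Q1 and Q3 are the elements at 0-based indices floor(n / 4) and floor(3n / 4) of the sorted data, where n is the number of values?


The data has n = 11 elements.
Q1 index = floor(11 / 4) = floor(2.75) = 2; Q3 index = floor(3 * 11 / 4) = floor(8.25) = 8
Q1 = element at index 2 = 33
Q3 = element at index 8 = 84
IQR = 84 - 33 = 51
Final answer: 51


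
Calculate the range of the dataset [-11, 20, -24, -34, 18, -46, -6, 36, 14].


Maximum value: 36
Minimum value: -46
Range = 36 - (-46) = 82
Final answer: 82


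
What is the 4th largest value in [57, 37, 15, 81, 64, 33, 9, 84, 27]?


Sort descending: [84, 81, 64, 57, 37, 33, 27, 15, 9]
The 4th element (1-indexed) is at index 3.
Value = 57
Final answer: 57


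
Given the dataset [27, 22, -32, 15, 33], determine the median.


First, sort the list: [-32, 15, 22, 27, 33]
The list has 5 elements (odd count).
The middle index is 2 (0-based), and the element there is 22.
Final answer: 22


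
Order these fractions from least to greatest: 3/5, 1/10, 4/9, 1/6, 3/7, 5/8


Convert to decimal for comparison:
  3/5 = 0.6
  1/10 = 0.1
  4/9 = 0.4444
  1/6 = 0.1667
  3/7 = 0.4286
  5/8 = 0.625
Decimals in increasing order: 0.1 < 0.1667 < 0.4286 < 0.4444 < 0.6 < 0.625
Writing each back as its fraction gives the sorted order.
Final answer: 1/10, 1/6, 3/7, 4/9, 3/5, 5/8


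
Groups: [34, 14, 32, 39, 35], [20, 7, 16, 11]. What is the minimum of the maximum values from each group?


Find max of each group:
  Group 1: [34, 14, 32, 39, 35] -> max = 39
  Group 2: [20, 7, 16, 11] -> max = 20
Maxes: [39, 20]
Minimum of maxes = 20
Final answer: 20


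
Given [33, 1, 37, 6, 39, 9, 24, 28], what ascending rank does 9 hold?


Sort ascending: [1, 6, 9, 24, 28, 33, 37, 39]
Find 9 in the sorted list.
9 is at position 3 (1-indexed).
Final answer: 3


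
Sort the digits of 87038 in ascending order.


The number 87038 has digits: 8, 7, 0, 3, 8
Sorted: 0, 3, 7, 8, 8
Joining the sorted digits gives the result.
Final answer: 03788


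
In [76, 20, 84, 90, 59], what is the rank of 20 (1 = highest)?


Sort descending: [90, 84, 76, 59, 20]
Find 20 in the sorted list.
20 is at position 5.
Final answer: 5


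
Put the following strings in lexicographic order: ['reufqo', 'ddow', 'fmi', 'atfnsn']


Compare strings character by character (the first differing letter decides):
  'atfnsn' < 'ddow' since 'a' < 'd' at position 1
  'ddow' < 'fmi' since 'd' < 'f' at position 1
  'fmi' < 'reufqo' since 'f' < 'r' at position 1
Chaining these comparisons gives the alphabetical order.
Final answer: ['atfnsn', 'ddow', 'fmi', 'reufqo']


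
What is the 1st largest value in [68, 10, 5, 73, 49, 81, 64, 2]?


Sort descending: [81, 73, 68, 64, 49, 10, 5, 2]
The 1st element (1-indexed) is at index 0.
Value = 81
Final answer: 81


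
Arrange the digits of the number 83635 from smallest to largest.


The number 83635 has digits: 8, 3, 6, 3, 5
Sorted: 3, 3, 5, 6, 8
Joining the sorted digits gives the result.
Final answer: 33568


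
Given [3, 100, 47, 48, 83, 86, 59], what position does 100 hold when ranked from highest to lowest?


Sort descending: [100, 86, 83, 59, 48, 47, 3]
Find 100 in the sorted list.
100 is at position 1.
Final answer: 1


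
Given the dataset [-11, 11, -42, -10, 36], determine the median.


First, sort the list: [-42, -11, -10, 11, 36]
The list has 5 elements (odd count).
The middle index is 2 (0-based), and the element there is -10.
Final answer: -10


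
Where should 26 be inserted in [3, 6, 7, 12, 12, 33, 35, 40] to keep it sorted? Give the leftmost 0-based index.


List is sorted: [3, 6, 7, 12, 12, 33, 35, 40]
We need the leftmost position where 26 can be inserted, i.e. the first index whose element is >= 26 (or the end of the list if none is).
Binary search with low=0, high=8 (0-based indices):
  low=0, high=8, mid=4: a[4]=12 < 26, so low = 5
  low=5, high=8, mid=6: a[6]=35 >= 26, so high = 6
  low=5, high=6, mid=5: a[5]=33 >= 26, so high = 5
Now low = high = 5, so the insertion index is 5.
Final answer: 5


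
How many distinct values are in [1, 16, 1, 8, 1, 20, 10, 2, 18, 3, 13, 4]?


List all unique values:
Distinct values: [1, 2, 3, 4, 8, 10, 13, 16, 18, 20]
Count = 10
Final answer: 10


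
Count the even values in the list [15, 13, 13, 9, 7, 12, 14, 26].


Check each element:
  15 is odd
  13 is odd
  13 is odd
  9 is odd
  7 is odd
  12 is even
  14 is even
  26 is even
Evens: [12, 14, 26]
Count of evens = 3
Final answer: 3


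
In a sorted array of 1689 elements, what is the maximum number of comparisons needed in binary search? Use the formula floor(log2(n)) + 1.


Binary search halves the search space each step.
Maximum comparisons = floor(log2(1689)) + 1
log2(1689) = 10.722
floor(log2(1689)) = 10, so 10 + 1 = 11
Final answer: 11


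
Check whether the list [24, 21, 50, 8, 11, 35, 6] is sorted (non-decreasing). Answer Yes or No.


Check consecutive pairs:
  24 <= 21? False
  21 <= 50? True
  50 <= 8? False
  8 <= 11? True
  11 <= 35? True
  35 <= 6? False
3 consecutive pair(s) are out of order, so the list is not sorted.
Final answer: No


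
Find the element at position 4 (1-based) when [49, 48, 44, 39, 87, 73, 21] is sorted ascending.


Sort ascending: [21, 39, 44, 48, 49, 73, 87]
The 4th element (1-indexed) is at index 3.
Value = 48
Final answer: 48


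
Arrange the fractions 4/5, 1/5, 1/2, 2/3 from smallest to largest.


Convert to decimal for comparison:
  4/5 = 0.8
  1/5 = 0.2
  1/2 = 0.5
  2/3 = 0.6667
Decimals in increasing order: 0.2 < 0.5 < 0.6667 < 0.8
Writing each back as its fraction gives the sorted order.
Final answer: 1/5, 1/2, 2/3, 4/5


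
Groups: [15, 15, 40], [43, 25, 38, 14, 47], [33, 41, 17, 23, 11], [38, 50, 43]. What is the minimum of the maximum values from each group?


Find max of each group:
  Group 1: [15, 15, 40] -> max = 40
  Group 2: [43, 25, 38, 14, 47] -> max = 47
  Group 3: [33, 41, 17, 23, 11] -> max = 41
  Group 4: [38, 50, 43] -> max = 50
Maxes: [40, 47, 41, 50]
Minimum of maxes = 40
Final answer: 40


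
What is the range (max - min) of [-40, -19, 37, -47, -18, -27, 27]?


Maximum value: 37
Minimum value: -47
Range = 37 - (-47) = 84
Final answer: 84


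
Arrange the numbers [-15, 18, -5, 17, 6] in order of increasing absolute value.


Compute absolute values:
  |-15| = 15
  |18| = 18
  |-5| = 5
  |17| = 17
  |6| = 6
Absolute values in increasing order: 5 < 6 < 15 < 17 < 18
Listing the original numbers in that order gives the answer.
Final answer: [-5, 6, -15, 17, 18]


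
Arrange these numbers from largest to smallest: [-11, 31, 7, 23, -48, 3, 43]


Original list: [-11, 31, 7, 23, -48, 3, 43]
Repeatedly take the largest remaining element:
  Remaining [-11, 31, 7, 23, -48, 3, 43] -> largest is 43
  Remaining [-11, 31, 7, 23, -48, 3] -> largest is 31
  Remaining [-11, 7, 23, -48, 3] -> largest is 23
  Remaining [-11, 7, -48, 3] -> largest is 7
  Remaining [-11, -48, 3] -> largest is 3
  Remaining [-11, -48] -> largest is -11
  Remaining [-48] -> largest is -48
Collecting the picks in order gives the descending list.
Final answer: [43, 31, 23, 7, 3, -11, -48]


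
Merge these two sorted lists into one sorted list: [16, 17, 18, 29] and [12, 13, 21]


List A: [16, 17, 18, 29]
List B: [12, 13, 21]
Repeatedly compare the front elements and take the smaller:
  16 vs 12 -> take 12
  16 vs 13 -> take 13
  16 vs 21 -> take 16
  17 vs 21 -> take 17
  18 vs 21 -> take 18
  29 vs 21 -> take 21
  B is exhausted; append the rest of A: [29]
Final answer: [12, 13, 16, 17, 18, 21, 29]


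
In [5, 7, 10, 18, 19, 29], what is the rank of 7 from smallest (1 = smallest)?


Sort ascending: [5, 7, 10, 18, 19, 29]
Find 7 in the sorted list.
7 is at position 2 (1-indexed).
Final answer: 2


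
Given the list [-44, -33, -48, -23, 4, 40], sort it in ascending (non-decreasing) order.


Original list: [-44, -33, -48, -23, 4, 40]
Repeatedly take the smallest remaining element:
  Remaining [-44, -33, -48, -23, 4, 40] -> smallest is -48
  Remaining [-44, -33, -23, 4, 40] -> smallest is -44
  Remaining [-33, -23, 4, 40] -> smallest is -33
  Remaining [-23, 4, 40] -> smallest is -23
  Remaining [4, 40] -> smallest is 4
  Remaining [40] -> smallest is 40
Collecting the picks in order gives the sorted list.
Final answer: [-48, -44, -33, -23, 4, 40]


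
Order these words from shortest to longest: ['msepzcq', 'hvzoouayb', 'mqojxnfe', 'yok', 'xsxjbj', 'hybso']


Compute lengths:
  'msepzcq' has length 7
  'hvzoouayb' has length 9
  'mqojxnfe' has length 8
  'yok' has length 3
  'xsxjbj' has length 6
  'hybso' has length 5
Lengths in increasing order: 3 < 5 < 6 < 7 < 8 < 9
Listing the words in that order gives the answer.
Final answer: ['yok', 'hybso', 'xsxjbj', 'msepzcq', 'mqojxnfe', 'hvzoouayb']


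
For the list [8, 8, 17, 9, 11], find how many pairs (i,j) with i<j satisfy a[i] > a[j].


For each element, count the later elements that are smaller than it:
  8 (index 0): smaller elements after it = [] -> 0
  8 (index 1): smaller elements after it = [] -> 0
  17 (index 2): smaller elements after it = [9, 11] -> 2
  9 (index 3): smaller elements after it = [] -> 0
Total inversions = 0 + 0 + 2 + 0 = 2
Final answer: 2


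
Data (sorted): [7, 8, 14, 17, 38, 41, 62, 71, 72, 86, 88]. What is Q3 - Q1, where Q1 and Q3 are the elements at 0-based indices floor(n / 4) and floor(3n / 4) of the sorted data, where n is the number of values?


The data has n = 11 elements.
Q1 index = floor(11 / 4) = floor(2.75) = 2; Q3 index = floor(3 * 11 / 4) = floor(8.25) = 8
Q1 = element at index 2 = 14
Q3 = element at index 8 = 72
IQR = 72 - 14 = 58
Final answer: 58


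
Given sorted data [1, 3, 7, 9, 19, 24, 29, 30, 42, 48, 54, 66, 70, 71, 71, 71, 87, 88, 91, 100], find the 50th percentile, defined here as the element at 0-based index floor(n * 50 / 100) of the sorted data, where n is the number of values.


The dataset has n = 20 elements.
Index = floor(20 * 50 / 100) = floor(1000 / 100) = floor(10) = 10
Counting from index 0 in the sorted data, the element at index 10 is 54.
Final answer: 54


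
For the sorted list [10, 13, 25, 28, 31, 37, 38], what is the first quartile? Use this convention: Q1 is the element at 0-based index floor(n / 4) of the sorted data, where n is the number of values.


The list has n = 7 elements.
Q1 index = floor(7 / 4) = floor(1.75) = 1
Counting from index 0 in the sorted data, the element at index 1 is 13.
Final answer: 13


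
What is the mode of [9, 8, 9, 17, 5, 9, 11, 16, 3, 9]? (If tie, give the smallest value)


Count the frequency of each value:
  3 appears 1 time(s)
  5 appears 1 time(s)
  8 appears 1 time(s)
  9 appears 4 time(s)
  11 appears 1 time(s)
  16 appears 1 time(s)
  17 appears 1 time(s)
Maximum frequency is 4.
Only 9 reaches that frequency, so it is the mode.
Final answer: 9


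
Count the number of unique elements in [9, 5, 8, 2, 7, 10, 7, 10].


List all unique values:
Distinct values: [2, 5, 7, 8, 9, 10]
Count = 6
Final answer: 6


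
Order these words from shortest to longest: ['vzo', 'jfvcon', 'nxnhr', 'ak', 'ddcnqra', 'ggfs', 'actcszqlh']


Compute lengths:
  'vzo' has length 3
  'jfvcon' has length 6
  'nxnhr' has length 5
  'ak' has length 2
  'ddcnqra' has length 7
  'ggfs' has length 4
  'actcszqlh' has length 9
Lengths in increasing order: 2 < 3 < 4 < 5 < 6 < 7 < 9
Listing the words in that order gives the answer.
Final answer: ['ak', 'vzo', 'ggfs', 'nxnhr', 'jfvcon', 'ddcnqra', 'actcszqlh']


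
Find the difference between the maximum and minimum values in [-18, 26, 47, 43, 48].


Maximum value: 48
Minimum value: -18
Range = 48 - (-18) = 66
Final answer: 66


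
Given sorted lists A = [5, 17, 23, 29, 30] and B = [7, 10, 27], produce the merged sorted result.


List A: [5, 17, 23, 29, 30]
List B: [7, 10, 27]
Repeatedly compare the front elements and take the smaller:
  5 vs 7 -> take 5
  17 vs 7 -> take 7
  17 vs 10 -> take 10
  17 vs 27 -> take 17
  23 vs 27 -> take 23
  29 vs 27 -> take 27
  B is exhausted; append the rest of A: [29, 30]
Final answer: [5, 7, 10, 17, 23, 27, 29, 30]


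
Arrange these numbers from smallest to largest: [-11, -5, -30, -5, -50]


Original list: [-11, -5, -30, -5, -50]
Repeatedly take the smallest remaining element:
  Remaining [-11, -5, -30, -5, -50] -> smallest is -50
  Remaining [-11, -5, -30, -5] -> smallest is -30
  Remaining [-11, -5, -5] -> smallest is -11
  Remaining [-5, -5] -> smallest is -5
  Remaining [-5] -> smallest is -5
Collecting the picks in order gives the sorted list.
Final answer: [-50, -30, -11, -5, -5]


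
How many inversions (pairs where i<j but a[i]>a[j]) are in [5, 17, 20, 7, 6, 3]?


For each element, count the later elements that are smaller than it:
  5 (index 0): smaller elements after it = [3] -> 1
  17 (index 1): smaller elements after it = [7, 6, 3] -> 3
  20 (index 2): smaller elements after it = [7, 6, 3] -> 3
  7 (index 3): smaller elements after it = [6, 3] -> 2
  6 (index 4): smaller elements after it = [3] -> 1
Total inversions = 1 + 3 + 3 + 2 + 1 = 10
Final answer: 10


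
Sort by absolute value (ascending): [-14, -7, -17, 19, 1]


Compute absolute values:
  |-14| = 14
  |-7| = 7
  |-17| = 17
  |19| = 19
  |1| = 1
Absolute values in increasing order: 1 < 7 < 14 < 17 < 19
Listing the original numbers in that order gives the answer.
Final answer: [1, -7, -14, -17, 19]


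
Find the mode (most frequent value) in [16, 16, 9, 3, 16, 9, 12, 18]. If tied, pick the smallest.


Count the frequency of each value:
  3 appears 1 time(s)
  9 appears 2 time(s)
  12 appears 1 time(s)
  16 appears 3 time(s)
  18 appears 1 time(s)
Maximum frequency is 3.
Only 16 reaches that frequency, so it is the mode.
Final answer: 16


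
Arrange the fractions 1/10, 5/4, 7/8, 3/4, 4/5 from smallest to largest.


Convert to decimal for comparison:
  1/10 = 0.1
  5/4 = 1.25
  7/8 = 0.875
  3/4 = 0.75
  4/5 = 0.8
Decimals in increasing order: 0.1 < 0.75 < 0.8 < 0.875 < 1.25
Writing each back as its fraction gives the sorted order.
Final answer: 1/10, 3/4, 4/5, 7/8, 5/4


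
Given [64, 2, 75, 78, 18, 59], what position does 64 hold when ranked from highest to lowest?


Sort descending: [78, 75, 64, 59, 18, 2]
Find 64 in the sorted list.
64 is at position 3.
Final answer: 3


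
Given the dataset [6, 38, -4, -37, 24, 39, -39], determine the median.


First, sort the list: [-39, -37, -4, 6, 24, 38, 39]
The list has 7 elements (odd count).
The middle index is 3 (0-based), and the element there is 6.
Final answer: 6


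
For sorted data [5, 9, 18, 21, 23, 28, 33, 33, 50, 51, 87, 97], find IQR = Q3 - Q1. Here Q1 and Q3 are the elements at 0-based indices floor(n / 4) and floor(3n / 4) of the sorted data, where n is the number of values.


The data has n = 12 elements.
Q1 index = floor(12 / 4) = floor(3) = 3; Q3 index = floor(3 * 12 / 4) = floor(9) = 9
Q1 = element at index 3 = 21
Q3 = element at index 9 = 51
IQR = 51 - 21 = 30
Final answer: 30


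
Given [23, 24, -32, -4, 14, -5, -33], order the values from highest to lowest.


Original list: [23, 24, -32, -4, 14, -5, -33]
Repeatedly take the largest remaining element:
  Remaining [23, 24, -32, -4, 14, -5, -33] -> largest is 24
  Remaining [23, -32, -4, 14, -5, -33] -> largest is 23
  Remaining [-32, -4, 14, -5, -33] -> largest is 14
  Remaining [-32, -4, -5, -33] -> largest is -4
  Remaining [-32, -5, -33] -> largest is -5
  Remaining [-32, -33] -> largest is -32
  Remaining [-33] -> largest is -33
Collecting the picks in order gives the descending list.
Final answer: [24, 23, 14, -4, -5, -32, -33]


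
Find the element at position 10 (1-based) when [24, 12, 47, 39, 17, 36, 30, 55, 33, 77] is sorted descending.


Sort descending: [77, 55, 47, 39, 36, 33, 30, 24, 17, 12]
The 10th element (1-indexed) is at index 9.
Value = 12
Final answer: 12


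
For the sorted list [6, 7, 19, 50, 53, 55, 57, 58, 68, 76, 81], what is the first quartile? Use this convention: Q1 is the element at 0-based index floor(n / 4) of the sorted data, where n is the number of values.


The list has n = 11 elements.
Q1 index = floor(11 / 4) = floor(2.75) = 2
Counting from index 0 in the sorted data, the element at index 2 is 19.
Final answer: 19


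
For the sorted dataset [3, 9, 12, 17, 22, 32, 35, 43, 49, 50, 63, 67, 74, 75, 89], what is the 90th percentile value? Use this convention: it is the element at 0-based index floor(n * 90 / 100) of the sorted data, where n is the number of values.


The dataset has n = 15 elements.
Index = floor(15 * 90 / 100) = floor(1350 / 100) = floor(13.5) = 13
Counting from index 0 in the sorted data, the element at index 13 is 75.
Final answer: 75


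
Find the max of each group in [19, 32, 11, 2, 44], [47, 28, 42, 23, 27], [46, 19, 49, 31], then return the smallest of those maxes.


Find max of each group:
  Group 1: [19, 32, 11, 2, 44] -> max = 44
  Group 2: [47, 28, 42, 23, 27] -> max = 47
  Group 3: [46, 19, 49, 31] -> max = 49
Maxes: [44, 47, 49]
Minimum of maxes = 44
Final answer: 44


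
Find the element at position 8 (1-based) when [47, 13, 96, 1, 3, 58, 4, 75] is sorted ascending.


Sort ascending: [1, 3, 4, 13, 47, 58, 75, 96]
The 8th element (1-indexed) is at index 7.
Value = 96
Final answer: 96


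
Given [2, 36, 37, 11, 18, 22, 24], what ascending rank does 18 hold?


Sort ascending: [2, 11, 18, 22, 24, 36, 37]
Find 18 in the sorted list.
18 is at position 3 (1-indexed).
Final answer: 3


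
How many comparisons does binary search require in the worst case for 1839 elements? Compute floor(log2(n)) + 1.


Binary search halves the search space each step.
Maximum comparisons = floor(log2(1839)) + 1
log2(1839) = 10.8447
floor(log2(1839)) = 10, so 10 + 1 = 11
Final answer: 11


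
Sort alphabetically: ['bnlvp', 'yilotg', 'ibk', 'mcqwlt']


Compare strings character by character (the first differing letter decides):
  'bnlvp' < 'ibk' since 'b' < 'i' at position 1
  'ibk' < 'mcqwlt' since 'i' < 'm' at position 1
  'mcqwlt' < 'yilotg' since 'm' < 'y' at position 1
Chaining these comparisons gives the alphabetical order.
Final answer: ['bnlvp', 'ibk', 'mcqwlt', 'yilotg']


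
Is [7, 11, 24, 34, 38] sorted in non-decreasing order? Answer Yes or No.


Check consecutive pairs:
  7 <= 11? True
  11 <= 24? True
  24 <= 34? True
  34 <= 38? True
Every consecutive pair is in order, so the list is non-decreasing.
Final answer: Yes


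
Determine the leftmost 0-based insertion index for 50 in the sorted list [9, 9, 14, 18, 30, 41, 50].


List is sorted: [9, 9, 14, 18, 30, 41, 50]
We need the leftmost position where 50 can be inserted, i.e. the first index whose element is >= 50 (or the end of the list if none is).
Binary search with low=0, high=7 (0-based indices):
  low=0, high=7, mid=3: a[3]=18 < 50, so low = 4
  low=4, high=7, mid=5: a[5]=41 < 50, so low = 6
  low=6, high=7, mid=6: a[6]=50 >= 50, so high = 6
Now low = high = 6, so the insertion index is 6.
Final answer: 6


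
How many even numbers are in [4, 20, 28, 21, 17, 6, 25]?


Check each element:
  4 is even
  20 is even
  28 is even
  21 is odd
  17 is odd
  6 is even
  25 is odd
Evens: [4, 20, 28, 6]
Count of evens = 4
Final answer: 4


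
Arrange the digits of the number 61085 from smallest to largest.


The number 61085 has digits: 6, 1, 0, 8, 5
Sorted: 0, 1, 5, 6, 8
Joining the sorted digits gives the result.
Final answer: 01568


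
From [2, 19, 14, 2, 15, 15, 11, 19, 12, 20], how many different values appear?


List all unique values:
Distinct values: [2, 11, 12, 14, 15, 19, 20]
Count = 7
Final answer: 7


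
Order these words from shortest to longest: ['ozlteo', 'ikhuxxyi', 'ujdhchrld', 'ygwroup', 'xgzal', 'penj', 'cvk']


Compute lengths:
  'ozlteo' has length 6
  'ikhuxxyi' has length 8
  'ujdhchrld' has length 9
  'ygwroup' has length 7
  'xgzal' has length 5
  'penj' has length 4
  'cvk' has length 3
Lengths in increasing order: 3 < 4 < 5 < 6 < 7 < 8 < 9
Listing the words in that order gives the answer.
Final answer: ['cvk', 'penj', 'xgzal', 'ozlteo', 'ygwroup', 'ikhuxxyi', 'ujdhchrld']


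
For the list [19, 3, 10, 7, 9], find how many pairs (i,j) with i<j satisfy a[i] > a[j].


For each element, count the later elements that are smaller than it:
  19 (index 0): smaller elements after it = [3, 10, 7, 9] -> 4
  3 (index 1): smaller elements after it = [] -> 0
  10 (index 2): smaller elements after it = [7, 9] -> 2
  7 (index 3): smaller elements after it = [] -> 0
Total inversions = 4 + 0 + 2 + 0 = 6
Final answer: 6


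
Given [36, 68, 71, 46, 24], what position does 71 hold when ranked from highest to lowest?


Sort descending: [71, 68, 46, 36, 24]
Find 71 in the sorted list.
71 is at position 1.
Final answer: 1


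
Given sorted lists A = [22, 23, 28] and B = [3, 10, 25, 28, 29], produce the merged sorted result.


List A: [22, 23, 28]
List B: [3, 10, 25, 28, 29]
Repeatedly compare the front elements and take the smaller:
  22 vs 3 -> take 3
  22 vs 10 -> take 10
  22 vs 25 -> take 22
  23 vs 25 -> take 23
  28 vs 25 -> take 25
  28 vs 28 -> take 28
  A is exhausted; append the rest of B: [28, 29]
Final answer: [3, 10, 22, 23, 25, 28, 28, 29]


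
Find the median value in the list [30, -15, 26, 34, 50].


First, sort the list: [-15, 26, 30, 34, 50]
The list has 5 elements (odd count).
The middle index is 2 (0-based), and the element there is 30.
Final answer: 30


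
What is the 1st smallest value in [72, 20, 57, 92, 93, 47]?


Sort ascending: [20, 47, 57, 72, 92, 93]
The 1st element (1-indexed) is at index 0.
Value = 20
Final answer: 20


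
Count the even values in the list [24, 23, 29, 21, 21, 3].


Check each element:
  24 is even
  23 is odd
  29 is odd
  21 is odd
  21 is odd
  3 is odd
Evens: [24]
Count of evens = 1
Final answer: 1


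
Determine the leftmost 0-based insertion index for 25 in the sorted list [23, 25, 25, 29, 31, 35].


List is sorted: [23, 25, 25, 29, 31, 35]
We need the leftmost position where 25 can be inserted, i.e. the first index whose element is >= 25 (or the end of the list if none is).
Binary search with low=0, high=6 (0-based indices):
  low=0, high=6, mid=3: a[3]=29 >= 25, so high = 3
  low=0, high=3, mid=1: a[1]=25 >= 25, so high = 1
  low=0, high=1, mid=0: a[0]=23 < 25, so low = 1
Now low = high = 1, so the insertion index is 1.
Final answer: 1


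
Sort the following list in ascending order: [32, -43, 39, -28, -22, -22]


Original list: [32, -43, 39, -28, -22, -22]
Repeatedly take the smallest remaining element:
  Remaining [32, -43, 39, -28, -22, -22] -> smallest is -43
  Remaining [32, 39, -28, -22, -22] -> smallest is -28
  Remaining [32, 39, -22, -22] -> smallest is -22
  Remaining [32, 39, -22] -> smallest is -22
  Remaining [32, 39] -> smallest is 32
  Remaining [39] -> smallest is 39
Collecting the picks in order gives the sorted list.
Final answer: [-43, -28, -22, -22, 32, 39]


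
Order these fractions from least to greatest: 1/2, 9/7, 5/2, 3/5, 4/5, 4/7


Convert to decimal for comparison:
  1/2 = 0.5
  9/7 = 1.2857
  5/2 = 2.5
  3/5 = 0.6
  4/5 = 0.8
  4/7 = 0.5714
Decimals in increasing order: 0.5 < 0.5714 < 0.6 < 0.8 < 1.2857 < 2.5
Writing each back as its fraction gives the sorted order.
Final answer: 1/2, 4/7, 3/5, 4/5, 9/7, 5/2


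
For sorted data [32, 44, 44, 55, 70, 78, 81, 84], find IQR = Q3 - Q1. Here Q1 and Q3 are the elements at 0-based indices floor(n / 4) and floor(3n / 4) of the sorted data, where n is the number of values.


The data has n = 8 elements.
Q1 index = floor(8 / 4) = floor(2) = 2; Q3 index = floor(3 * 8 / 4) = floor(6) = 6
Q1 = element at index 2 = 44
Q3 = element at index 6 = 81
IQR = 81 - 44 = 37
Final answer: 37


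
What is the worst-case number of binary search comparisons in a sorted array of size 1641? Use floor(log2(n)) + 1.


Binary search halves the search space each step.
Maximum comparisons = floor(log2(1641)) + 1
log2(1641) = 10.6804
floor(log2(1641)) = 10, so 10 + 1 = 11
Final answer: 11


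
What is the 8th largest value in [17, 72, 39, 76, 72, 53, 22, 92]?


Sort descending: [92, 76, 72, 72, 53, 39, 22, 17]
The 8th element (1-indexed) is at index 7.
Value = 17
Final answer: 17


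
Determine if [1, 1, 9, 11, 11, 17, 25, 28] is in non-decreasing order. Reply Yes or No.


Check consecutive pairs:
  1 <= 1? True
  1 <= 9? True
  9 <= 11? True
  11 <= 11? True
  11 <= 17? True
  17 <= 25? True
  25 <= 28? True
Every consecutive pair is in order, so the list is non-decreasing.
Final answer: Yes


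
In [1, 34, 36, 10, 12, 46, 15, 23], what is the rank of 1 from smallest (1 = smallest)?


Sort ascending: [1, 10, 12, 15, 23, 34, 36, 46]
Find 1 in the sorted list.
1 is at position 1 (1-indexed).
Final answer: 1


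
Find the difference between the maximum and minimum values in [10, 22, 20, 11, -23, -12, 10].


Maximum value: 22
Minimum value: -23
Range = 22 - (-23) = 45
Final answer: 45


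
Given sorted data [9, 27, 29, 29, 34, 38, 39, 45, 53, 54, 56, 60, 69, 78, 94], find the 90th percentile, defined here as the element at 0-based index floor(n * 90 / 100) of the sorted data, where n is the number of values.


The dataset has n = 15 elements.
Index = floor(15 * 90 / 100) = floor(1350 / 100) = floor(13.5) = 13
Counting from index 0 in the sorted data, the element at index 13 is 78.
Final answer: 78


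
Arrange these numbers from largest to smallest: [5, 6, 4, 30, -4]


Original list: [5, 6, 4, 30, -4]
Repeatedly take the largest remaining element:
  Remaining [5, 6, 4, 30, -4] -> largest is 30
  Remaining [5, 6, 4, -4] -> largest is 6
  Remaining [5, 4, -4] -> largest is 5
  Remaining [4, -4] -> largest is 4
  Remaining [-4] -> largest is -4
Collecting the picks in order gives the descending list.
Final answer: [30, 6, 5, 4, -4]


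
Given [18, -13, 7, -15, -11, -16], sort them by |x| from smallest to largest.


Compute absolute values:
  |18| = 18
  |-13| = 13
  |7| = 7
  |-15| = 15
  |-11| = 11
  |-16| = 16
Absolute values in increasing order: 7 < 11 < 13 < 15 < 16 < 18
Listing the original numbers in that order gives the answer.
Final answer: [7, -11, -13, -15, -16, 18]


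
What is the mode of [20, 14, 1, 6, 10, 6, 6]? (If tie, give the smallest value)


Count the frequency of each value:
  1 appears 1 time(s)
  6 appears 3 time(s)
  10 appears 1 time(s)
  14 appears 1 time(s)
  20 appears 1 time(s)
Maximum frequency is 3.
Only 6 reaches that frequency, so it is the mode.
Final answer: 6


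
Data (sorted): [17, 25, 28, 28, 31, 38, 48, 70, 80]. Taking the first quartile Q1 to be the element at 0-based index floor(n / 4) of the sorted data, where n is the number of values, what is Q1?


The list has n = 9 elements.
Q1 index = floor(9 / 4) = floor(2.25) = 2
Counting from index 0 in the sorted data, the element at index 2 is 28.
Final answer: 28


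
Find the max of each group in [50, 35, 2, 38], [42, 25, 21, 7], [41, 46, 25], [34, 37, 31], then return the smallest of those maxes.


Find max of each group:
  Group 1: [50, 35, 2, 38] -> max = 50
  Group 2: [42, 25, 21, 7] -> max = 42
  Group 3: [41, 46, 25] -> max = 46
  Group 4: [34, 37, 31] -> max = 37
Maxes: [50, 42, 46, 37]
Minimum of maxes = 37
Final answer: 37


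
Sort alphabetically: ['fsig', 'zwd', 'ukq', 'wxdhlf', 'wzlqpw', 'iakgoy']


Compare strings character by character (the first differing letter decides):
  'fsig' < 'iakgoy' since 'f' < 'i' at position 1
  'iakgoy' < 'ukq' since 'i' < 'u' at position 1
  'ukq' < 'wxdhlf' since 'u' < 'w' at position 1
  'wxdhlf' < 'wzlqpw' since 'x' < 'z' at position 2
  'wzlqpw' < 'zwd' since 'w' < 'z' at position 1
Chaining these comparisons gives the alphabetical order.
Final answer: ['fsig', 'iakgoy', 'ukq', 'wxdhlf', 'wzlqpw', 'zwd']


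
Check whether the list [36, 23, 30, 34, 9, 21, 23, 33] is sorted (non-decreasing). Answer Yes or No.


Check consecutive pairs:
  36 <= 23? False
  23 <= 30? True
  30 <= 34? True
  34 <= 9? False
  9 <= 21? True
  21 <= 23? True
  23 <= 33? True
2 consecutive pair(s) are out of order, so the list is not sorted.
Final answer: No


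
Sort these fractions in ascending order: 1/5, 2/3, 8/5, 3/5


Convert to decimal for comparison:
  1/5 = 0.2
  2/3 = 0.6667
  8/5 = 1.6
  3/5 = 0.6
Decimals in increasing order: 0.2 < 0.6 < 0.6667 < 1.6
Writing each back as its fraction gives the sorted order.
Final answer: 1/5, 3/5, 2/3, 8/5


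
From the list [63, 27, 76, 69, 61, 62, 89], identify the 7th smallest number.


Sort ascending: [27, 61, 62, 63, 69, 76, 89]
The 7th element (1-indexed) is at index 6.
Value = 89
Final answer: 89


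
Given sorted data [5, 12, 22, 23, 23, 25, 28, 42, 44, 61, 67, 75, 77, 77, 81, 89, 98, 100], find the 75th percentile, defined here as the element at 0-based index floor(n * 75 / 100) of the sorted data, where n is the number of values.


The dataset has n = 18 elements.
Index = floor(18 * 75 / 100) = floor(1350 / 100) = floor(13.5) = 13
Counting from index 0 in the sorted data, the element at index 13 is 77.
Final answer: 77


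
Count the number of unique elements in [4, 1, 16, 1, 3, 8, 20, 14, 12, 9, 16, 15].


List all unique values:
Distinct values: [1, 3, 4, 8, 9, 12, 14, 15, 16, 20]
Count = 10
Final answer: 10


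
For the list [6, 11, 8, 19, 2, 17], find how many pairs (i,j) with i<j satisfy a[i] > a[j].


For each element, count the later elements that are smaller than it:
  6 (index 0): smaller elements after it = [2] -> 1
  11 (index 1): smaller elements after it = [8, 2] -> 2
  8 (index 2): smaller elements after it = [2] -> 1
  19 (index 3): smaller elements after it = [2, 17] -> 2
  2 (index 4): smaller elements after it = [] -> 0
Total inversions = 1 + 2 + 1 + 2 + 0 = 6
Final answer: 6


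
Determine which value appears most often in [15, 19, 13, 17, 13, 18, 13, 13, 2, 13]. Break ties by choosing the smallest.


Count the frequency of each value:
  2 appears 1 time(s)
  13 appears 5 time(s)
  15 appears 1 time(s)
  17 appears 1 time(s)
  18 appears 1 time(s)
  19 appears 1 time(s)
Maximum frequency is 5.
Only 13 reaches that frequency, so it is the mode.
Final answer: 13


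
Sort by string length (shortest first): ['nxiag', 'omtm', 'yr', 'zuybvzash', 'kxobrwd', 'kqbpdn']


Compute lengths:
  'nxiag' has length 5
  'omtm' has length 4
  'yr' has length 2
  'zuybvzash' has length 9
  'kxobrwd' has length 7
  'kqbpdn' has length 6
Lengths in increasing order: 2 < 4 < 5 < 6 < 7 < 9
Listing the words in that order gives the answer.
Final answer: ['yr', 'omtm', 'nxiag', 'kqbpdn', 'kxobrwd', 'zuybvzash']


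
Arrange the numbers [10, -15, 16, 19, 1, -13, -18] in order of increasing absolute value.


Compute absolute values:
  |10| = 10
  |-15| = 15
  |16| = 16
  |19| = 19
  |1| = 1
  |-13| = 13
  |-18| = 18
Absolute values in increasing order: 1 < 10 < 13 < 15 < 16 < 18 < 19
Listing the original numbers in that order gives the answer.
Final answer: [1, 10, -13, -15, 16, -18, 19]


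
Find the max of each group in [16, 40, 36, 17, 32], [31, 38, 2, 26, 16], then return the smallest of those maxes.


Find max of each group:
  Group 1: [16, 40, 36, 17, 32] -> max = 40
  Group 2: [31, 38, 2, 26, 16] -> max = 38
Maxes: [40, 38]
Minimum of maxes = 38
Final answer: 38


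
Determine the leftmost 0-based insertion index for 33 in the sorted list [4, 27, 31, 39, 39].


List is sorted: [4, 27, 31, 39, 39]
We need the leftmost position where 33 can be inserted, i.e. the first index whose element is >= 33 (or the end of the list if none is).
Binary search with low=0, high=5 (0-based indices):
  low=0, high=5, mid=2: a[2]=31 < 33, so low = 3
  low=3, high=5, mid=4: a[4]=39 >= 33, so high = 4
  low=3, high=4, mid=3: a[3]=39 >= 33, so high = 3
Now low = high = 3, so the insertion index is 3.
Final answer: 3


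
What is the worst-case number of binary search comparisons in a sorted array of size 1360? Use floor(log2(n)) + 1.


Binary search halves the search space each step.
Maximum comparisons = floor(log2(1360)) + 1
log2(1360) = 10.4094
floor(log2(1360)) = 10, so 10 + 1 = 11
Final answer: 11


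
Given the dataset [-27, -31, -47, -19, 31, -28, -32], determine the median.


First, sort the list: [-47, -32, -31, -28, -27, -19, 31]
The list has 7 elements (odd count).
The middle index is 3 (0-based), and the element there is -28.
Final answer: -28


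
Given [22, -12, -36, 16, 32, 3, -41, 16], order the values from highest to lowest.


Original list: [22, -12, -36, 16, 32, 3, -41, 16]
Repeatedly take the largest remaining element:
  Remaining [22, -12, -36, 16, 32, 3, -41, 16] -> largest is 32
  Remaining [22, -12, -36, 16, 3, -41, 16] -> largest is 22
  Remaining [-12, -36, 16, 3, -41, 16] -> largest is 16
  Remaining [-12, -36, 3, -41, 16] -> largest is 16
  Remaining [-12, -36, 3, -41] -> largest is 3
  Remaining [-12, -36, -41] -> largest is -12
  Remaining [-36, -41] -> largest is -36
  Remaining [-41] -> largest is -41
Collecting the picks in order gives the descending list.
Final answer: [32, 22, 16, 16, 3, -12, -36, -41]


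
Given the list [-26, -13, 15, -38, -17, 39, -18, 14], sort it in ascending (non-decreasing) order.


Original list: [-26, -13, 15, -38, -17, 39, -18, 14]
Repeatedly take the smallest remaining element:
  Remaining [-26, -13, 15, -38, -17, 39, -18, 14] -> smallest is -38
  Remaining [-26, -13, 15, -17, 39, -18, 14] -> smallest is -26
  Remaining [-13, 15, -17, 39, -18, 14] -> smallest is -18
  Remaining [-13, 15, -17, 39, 14] -> smallest is -17
  Remaining [-13, 15, 39, 14] -> smallest is -13
  Remaining [15, 39, 14] -> smallest is 14
  Remaining [15, 39] -> smallest is 15
  Remaining [39] -> smallest is 39
Collecting the picks in order gives the sorted list.
Final answer: [-38, -26, -18, -17, -13, 14, 15, 39]


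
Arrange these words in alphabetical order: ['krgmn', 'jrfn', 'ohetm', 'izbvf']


Compare strings character by character (the first differing letter decides):
  'izbvf' < 'jrfn' since 'i' < 'j' at position 1
  'jrfn' < 'krgmn' since 'j' < 'k' at position 1
  'krgmn' < 'ohetm' since 'k' < 'o' at position 1
Chaining these comparisons gives the alphabetical order.
Final answer: ['izbvf', 'jrfn', 'krgmn', 'ohetm']


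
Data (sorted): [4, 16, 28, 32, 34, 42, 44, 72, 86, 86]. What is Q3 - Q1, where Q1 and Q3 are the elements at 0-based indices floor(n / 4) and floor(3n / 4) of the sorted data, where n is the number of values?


The data has n = 10 elements.
Q1 index = floor(10 / 4) = floor(2.5) = 2; Q3 index = floor(3 * 10 / 4) = floor(7.5) = 7
Q1 = element at index 2 = 28
Q3 = element at index 7 = 72
IQR = 72 - 28 = 44
Final answer: 44


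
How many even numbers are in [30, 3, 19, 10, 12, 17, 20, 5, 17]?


Check each element:
  30 is even
  3 is odd
  19 is odd
  10 is even
  12 is even
  17 is odd
  20 is even
  5 is odd
  17 is odd
Evens: [30, 10, 12, 20]
Count of evens = 4
Final answer: 4


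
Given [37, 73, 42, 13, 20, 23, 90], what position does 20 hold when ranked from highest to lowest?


Sort descending: [90, 73, 42, 37, 23, 20, 13]
Find 20 in the sorted list.
20 is at position 6.
Final answer: 6


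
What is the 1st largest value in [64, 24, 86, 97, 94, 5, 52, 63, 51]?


Sort descending: [97, 94, 86, 64, 63, 52, 51, 24, 5]
The 1st element (1-indexed) is at index 0.
Value = 97
Final answer: 97


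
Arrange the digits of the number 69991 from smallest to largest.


The number 69991 has digits: 6, 9, 9, 9, 1
Sorted: 1, 6, 9, 9, 9
Joining the sorted digits gives the result.
Final answer: 16999


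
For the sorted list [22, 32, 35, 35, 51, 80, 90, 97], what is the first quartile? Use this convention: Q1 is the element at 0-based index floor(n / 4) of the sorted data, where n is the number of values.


The list has n = 8 elements.
Q1 index = floor(8 / 4) = floor(2) = 2
Counting from index 0 in the sorted data, the element at index 2 is 35.
Final answer: 35


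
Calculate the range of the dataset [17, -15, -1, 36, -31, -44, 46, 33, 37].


Maximum value: 46
Minimum value: -44
Range = 46 - (-44) = 90
Final answer: 90


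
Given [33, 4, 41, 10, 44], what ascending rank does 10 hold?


Sort ascending: [4, 10, 33, 41, 44]
Find 10 in the sorted list.
10 is at position 2 (1-indexed).
Final answer: 2


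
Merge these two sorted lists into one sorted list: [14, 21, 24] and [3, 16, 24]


List A: [14, 21, 24]
List B: [3, 16, 24]
Repeatedly compare the front elements and take the smaller:
  14 vs 3 -> take 3
  14 vs 16 -> take 14
  21 vs 16 -> take 16
  21 vs 24 -> take 21
  24 vs 24 -> take 24
  A is exhausted; append the rest of B: [24]
Final answer: [3, 14, 16, 21, 24, 24]


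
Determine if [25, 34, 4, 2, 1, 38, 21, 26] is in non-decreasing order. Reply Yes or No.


Check consecutive pairs:
  25 <= 34? True
  34 <= 4? False
  4 <= 2? False
  2 <= 1? False
  1 <= 38? True
  38 <= 21? False
  21 <= 26? True
4 consecutive pair(s) are out of order, so the list is not sorted.
Final answer: No


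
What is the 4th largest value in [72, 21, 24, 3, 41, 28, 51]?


Sort descending: [72, 51, 41, 28, 24, 21, 3]
The 4th element (1-indexed) is at index 3.
Value = 28
Final answer: 28


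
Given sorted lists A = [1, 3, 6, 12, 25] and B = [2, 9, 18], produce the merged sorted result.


List A: [1, 3, 6, 12, 25]
List B: [2, 9, 18]
Repeatedly compare the front elements and take the smaller:
  1 vs 2 -> take 1
  3 vs 2 -> take 2
  3 vs 9 -> take 3
  6 vs 9 -> take 6
  12 vs 9 -> take 9
  12 vs 18 -> take 12
  25 vs 18 -> take 18
  B is exhausted; append the rest of A: [25]
Final answer: [1, 2, 3, 6, 9, 12, 18, 25]
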